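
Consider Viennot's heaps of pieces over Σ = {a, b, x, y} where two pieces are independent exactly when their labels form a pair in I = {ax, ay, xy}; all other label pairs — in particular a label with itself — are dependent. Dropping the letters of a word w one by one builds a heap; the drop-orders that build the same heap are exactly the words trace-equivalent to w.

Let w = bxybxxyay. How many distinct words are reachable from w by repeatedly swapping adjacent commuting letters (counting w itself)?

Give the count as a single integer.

drop 0:b onto floor
drop 1:x onto {0:b}
drop 2:y onto {0:b}
drop 3:b onto {1:x, 2:y}
drop 4:x onto {3:b}
drop 5:x onto {4:x}
drop 6:y onto {3:b}
drop 7:a onto {3:b}
drop 8:y onto {6:y}
ground layer = {0:b}
drop-orders for the pieces not yet dropped (sum over which currently-grounded one goes next):
  1 to go: {5} 1  {7} 1  {8} 1
  2 to go: {4,5} 1  {5,7} 2  {5,8} 2  {6,8} 1  {7,8} 2
  3 to go: {4,5,7} 3  {4,5,8} 3  {5,6,8} 3  {5,7,8} 6  {6,7,8} 3
  4 to go: {4,5,6,8} 6  {4,5,7,8} 12  {5,6,7,8} 12
  5 to go: {4,5,6,7,8} 30
  6 to go: {3,4,5,6,7,8} 30
  7 to go: {1,3,4,5,6,7,8} 30  {2,3,4,5,6,7,8} 30
  if 0:b drops first: 60 orders

60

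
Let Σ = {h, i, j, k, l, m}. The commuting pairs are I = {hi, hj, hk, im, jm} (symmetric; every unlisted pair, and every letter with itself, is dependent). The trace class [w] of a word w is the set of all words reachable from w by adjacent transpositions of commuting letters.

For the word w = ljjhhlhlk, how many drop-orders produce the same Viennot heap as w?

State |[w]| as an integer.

#0=l has no predecessor
#1=j depends on [0:l]
#2=j depends on [1:j]
#3=h depends on [0:l]
#4=h depends on [3:h]
#5=l depends on [2:j, 4:h]
#6=h depends on [5:l]
#7=l depends on [6:h]
#8=k depends on [7:l]
sources: [0:l]
N(rest) = Σ N(rest − s) over sources s of rest; N(one piece) = 1:
  size 1 → [8]=1
  size 2 → [7,8]=1
  size 3 → [6,7,8]=1
  size 4 → [5,6,7,8]=1
  size 5 → [2,5,6,7,8]=1  [4,5,6,7,8]=1
  size 6 → [1,2,5,6,7,8]=1  [2,4,5,6,7,8]=2  [3,4,5,6,7,8]=1
  size 7 → [1,2,4,5,6,7,8]=3  [2,3,4,5,6,7,8]=3
  first=0(l) contributes 6

6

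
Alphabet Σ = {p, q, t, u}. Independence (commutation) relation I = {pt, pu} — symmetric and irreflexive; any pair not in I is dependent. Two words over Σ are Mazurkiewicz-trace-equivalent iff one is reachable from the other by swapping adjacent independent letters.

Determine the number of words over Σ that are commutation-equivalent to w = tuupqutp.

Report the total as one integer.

drop 0:t onto floor
drop 1:u onto {0:t}
drop 2:u onto {1:u}
drop 3:p onto floor
drop 4:q onto {2:u, 3:p}
drop 5:u onto {4:q}
drop 6:t onto {5:u}
drop 7:p onto {4:q}
ground layer = {0:t, 3:p}
drop-orders for the pieces not yet dropped (sum over which currently-grounded one goes next):
  1 to go: {6} 1  {7} 1
  2 to go: {5,6} 1  {6,7} 2
  3 to go: {5,6,7} 3
  4 to go: {4,5,6,7} 3
  5 to go: {2,4,5,6,7} 3  {3,4,5,6,7} 3
  6 to go: {1,2,4,5,6,7} 3  {2,3,4,5,6,7} 6
  if 0:t drops first: 9 orders
  if 3:p drops first: 3 orders
heap linearizations: 12

12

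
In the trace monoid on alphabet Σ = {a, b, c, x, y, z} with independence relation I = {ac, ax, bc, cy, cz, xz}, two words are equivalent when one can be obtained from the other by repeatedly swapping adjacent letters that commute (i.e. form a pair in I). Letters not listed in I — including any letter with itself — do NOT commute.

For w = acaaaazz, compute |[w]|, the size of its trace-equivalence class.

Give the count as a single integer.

8

drop 0:a onto floor
drop 1:c onto floor
drop 2:a onto {0:a}
drop 3:a onto {2:a}
drop 4:a onto {3:a}
drop 5:a onto {4:a}
drop 6:z onto {5:a}
drop 7:z onto {6:z}
ground layer = {0:a, 1:c}
drop-orders for the pieces not yet dropped (sum over which currently-grounded one goes next):
  1 to go: {1} 1  {7} 1
  2 to go: {1,7} 2  {6,7} 1
  3 to go: {1,6,7} 3  {5,6,7} 1
  4 to go: {1,5,6,7} 4  {4,5,6,7} 1
  5 to go: {1,4,5,6,7} 5  {3,4,5,6,7} 1
  6 to go: {1,3,4,5,6,7} 6  {2,3,4,5,6,7} 1
  if 0:a drops first: 7 orders
  if 1:c drops first: 1 orders
heap linearizations: 8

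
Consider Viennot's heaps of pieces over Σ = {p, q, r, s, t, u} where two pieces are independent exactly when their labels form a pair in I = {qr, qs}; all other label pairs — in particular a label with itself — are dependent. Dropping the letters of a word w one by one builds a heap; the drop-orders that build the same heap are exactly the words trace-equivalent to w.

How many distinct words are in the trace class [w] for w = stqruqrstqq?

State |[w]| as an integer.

#0=s has no predecessor
#1=t depends on [0:s]
#2=q depends on [1:t]
#3=r depends on [1:t]
#4=u depends on [2:q, 3:r]
#5=q depends on [4:u]
#6=r depends on [4:u]
#7=s depends on [6:r]
#8=t depends on [5:q, 7:s]
#9=q depends on [8:t]
#10=q depends on [9:q]
sources: [0:s]
N(rest) = Σ N(rest − s) over sources s of rest; N(one piece) = 1:
  size 1 → [10]=1
  size 2 → [9,10]=1
  size 3 → [8,9,10]=1
  size 4 → [5,8,9,10]=1  [7,8,9,10]=1
  size 5 → [5,7,8,9,10]=2  [6,7,8,9,10]=1
  size 6 → [5,6,7,8,9,10]=3
  size 7 → [4,5,6,7,8,9,10]=3
  size 8 → [2,4,5,6,7,8,9,10]=3  [3,4,5,6,7,8,9,10]=3
  size 9 → [2,3,4,5,6,7,8,9,10]=6
  first=0(s) contributes 6

6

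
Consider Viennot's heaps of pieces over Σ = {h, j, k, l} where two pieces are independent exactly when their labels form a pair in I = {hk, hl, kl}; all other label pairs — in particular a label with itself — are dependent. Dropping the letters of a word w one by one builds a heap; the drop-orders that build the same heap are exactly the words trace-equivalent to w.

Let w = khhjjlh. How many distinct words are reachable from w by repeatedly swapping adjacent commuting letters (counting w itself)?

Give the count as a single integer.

0(k) covers ∅
1(h) covers ∅
2(h) covers 1:h
3(j) covers 0:k, 2:h
4(j) covers 3:j
5(l) covers 4:j
6(h) covers 4:j
floor of heap: 0:k, 1:h
completions by unplaced set U, small U first (add the entries for U minus each lowest piece of U):
  |U|=1: {5}:1  {6}:1
  |U|=2: {5,6}:2
  |U|=3: {4,5,6}:2
  |U|=4: {3,4,5,6}:2
  |U|=5: {0,3,4,5,6}:2  {2,3,4,5,6}:2
  start at 0(k): 2
  start at 1(h): 4
sum over floor = 6

6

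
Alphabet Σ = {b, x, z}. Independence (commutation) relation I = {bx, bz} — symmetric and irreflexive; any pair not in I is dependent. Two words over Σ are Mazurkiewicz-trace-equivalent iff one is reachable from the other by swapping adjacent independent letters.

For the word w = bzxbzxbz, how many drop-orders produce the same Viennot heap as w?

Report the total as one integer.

56

0(b) covers ∅
1(z) covers ∅
2(x) covers 1:z
3(b) covers 0:b
4(z) covers 2:x
5(x) covers 4:z
6(b) covers 3:b
7(z) covers 5:x
floor of heap: 0:b, 1:z
completions by unplaced set U, small U first (add the entries for U minus each lowest piece of U):
  |U|=1: {6}:1  {7}:1
  |U|=2: {3,6}:1  {5,7}:1  {6,7}:2
  |U|=3: {0,3,6}:1  {3,6,7}:3  {4,5,7}:1  {5,6,7}:3
  |U|=4: {0,3,6,7}:4  {2,4,5,7}:1  {3,5,6,7}:6  {4,5,6,7}:4
  |U|=5: {0,3,5,6,7}:10  {1,2,4,5,7}:1  {2,4,5,6,7}:5  {3,4,5,6,7}:10
  |U|=6: {0,3,4,5,6,7}:20  {1,2,4,5,6,7}:6  {2,3,4,5,6,7}:15
  start at 0(b): 21
  start at 1(z): 35
sum over floor = 56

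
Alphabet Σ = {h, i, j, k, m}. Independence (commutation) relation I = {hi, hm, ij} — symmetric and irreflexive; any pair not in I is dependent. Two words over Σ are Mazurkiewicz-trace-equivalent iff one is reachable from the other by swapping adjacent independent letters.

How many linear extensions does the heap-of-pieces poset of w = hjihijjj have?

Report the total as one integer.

28

0(h) covers ∅
1(j) covers 0:h
2(i) covers ∅
3(h) covers 1:j
4(i) covers 2:i
5(j) covers 3:h
6(j) covers 5:j
7(j) covers 6:j
floor of heap: 0:h, 2:i
completions by unplaced set U, small U first (add the entries for U minus each lowest piece of U):
  |U|=1: {4}:1  {7}:1
  |U|=2: {2,4}:1  {4,7}:2  {6,7}:1
  |U|=3: {2,4,7}:3  {4,6,7}:3  {5,6,7}:1
  |U|=4: {2,4,6,7}:6  {3,5,6,7}:1  {4,5,6,7}:4
  |U|=5: {1,3,5,6,7}:1  {2,4,5,6,7}:10  {3,4,5,6,7}:5
  |U|=6: {0,1,3,5,6,7}:1  {1,3,4,5,6,7}:6  {2,3,4,5,6,7}:15
  start at 0(h): 21
  start at 2(i): 7
sum over floor = 28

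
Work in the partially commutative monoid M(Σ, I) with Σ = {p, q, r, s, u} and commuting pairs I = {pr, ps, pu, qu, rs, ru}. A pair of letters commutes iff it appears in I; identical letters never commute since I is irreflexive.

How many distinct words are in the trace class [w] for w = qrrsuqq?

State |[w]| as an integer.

12

0(q) covers ∅
1(r) covers 0:q
2(r) covers 1:r
3(s) covers 0:q
4(u) covers 3:s
5(q) covers 2:r, 3:s
6(q) covers 5:q
floor of heap: 0:q
completions by unplaced set U, small U first (add the entries for U minus each lowest piece of U):
  |U|=1: {4}:1  {6}:1
  |U|=2: {4,6}:2  {5,6}:1
  |U|=3: {2,5,6}:1  {4,5,6}:3
  |U|=4: {1,2,5,6}:1  {2,4,5,6}:4  {3,4,5,6}:3
  |U|=5: {1,2,4,5,6}:5  {2,3,4,5,6}:7
  start at 0(q): 12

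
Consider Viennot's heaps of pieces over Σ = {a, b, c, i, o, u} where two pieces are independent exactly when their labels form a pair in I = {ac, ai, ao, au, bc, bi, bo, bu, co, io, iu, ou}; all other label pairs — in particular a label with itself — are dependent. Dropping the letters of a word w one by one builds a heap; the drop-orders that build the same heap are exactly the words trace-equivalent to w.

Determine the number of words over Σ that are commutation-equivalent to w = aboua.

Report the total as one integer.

piece 0:a — minimal
piece 1:b rests on {0:a}
piece 2:o — minimal
piece 3:u — minimal
piece 4:a rests on {1:b}
minimal pieces: {0:a, 2:o, 3:u}
ways to finish when only these pieces remain (= sum over removing one remaining piece with nothing left below it):
  1 left: {2}→1  {3}→1  {4}→1
  2 left: {1,4}→1  {2,3}→2  {2,4}→2  {3,4}→2
  3 left: {0,1,4}→1  {1,2,4}→3  {1,3,4}→3  {2,3,4}→6
  placing 0:a first → 12 extensions
  placing 2:o first → 4 extensions
  placing 3:u first → 4 extensions
total linear extensions = 20

20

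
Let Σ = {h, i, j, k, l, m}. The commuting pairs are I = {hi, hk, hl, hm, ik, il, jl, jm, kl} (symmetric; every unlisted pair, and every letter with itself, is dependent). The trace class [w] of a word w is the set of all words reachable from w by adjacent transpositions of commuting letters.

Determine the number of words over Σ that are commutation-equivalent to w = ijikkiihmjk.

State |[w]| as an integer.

drop 0:i onto floor
drop 1:j onto {0:i}
drop 2:i onto {1:j}
drop 3:k onto {1:j}
drop 4:k onto {3:k}
drop 5:i onto {2:i}
drop 6:i onto {5:i}
drop 7:h onto {1:j}
drop 8:m onto {4:k, 6:i}
drop 9:j onto {4:k, 6:i, 7:h}
drop 10:k onto {8:m, 9:j}
ground layer = {0:i}
drop-orders for the pieces not yet dropped (sum over which currently-grounded one goes next):
  1 to go: {10} 1
  2 to go: {8,10} 1  {9,10} 1
  3 to go: {7,9,10} 1  {8,9,10} 2
  4 to go: {4,8,9,10} 2  {6,8,9,10} 2  {7,8,9,10} 3
  5 to go: {3,4,8,9,10} 2  {4,6,8,9,10} 4  {4,7,8,9,10} 5  {5,6,8,9,10} 2  {6,7,8,9,10} 5
  6 to go: {2,5,6,8,9,10} 2  {3,4,6,8,9,10} 6  {3,4,7,8,9,10} 7  {4,5,6,8,9,10} 6  {4,6,7,8,9,10} 14  {5,6,7,8,9,10} 7
  7 to go: {2,4,5,6,8,9,10} 8  {2,5,6,7,8,9,10} 9  {3,4,5,6,8,9,10} 12  {3,4,6,7,8,9,10} 27  {4,5,6,7,8,9,10} 27
  8 to go: {2,3,4,5,6,8,9,10} 20  {2,4,5,6,7,8,9,10} 44  {3,4,5,6,7,8,9,10} 66
  9 to go: {2,3,4,5,6,7,8,9,10} 130
  if 0:i drops first: 130 orders

130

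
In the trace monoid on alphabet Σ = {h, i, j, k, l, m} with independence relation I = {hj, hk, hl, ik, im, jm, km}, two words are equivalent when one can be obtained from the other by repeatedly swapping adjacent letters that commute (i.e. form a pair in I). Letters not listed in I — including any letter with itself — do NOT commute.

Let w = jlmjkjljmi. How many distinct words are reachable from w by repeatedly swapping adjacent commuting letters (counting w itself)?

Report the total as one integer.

#0=j has no predecessor
#1=l depends on [0:j]
#2=m depends on [1:l]
#3=j depends on [1:l]
#4=k depends on [3:j]
#5=j depends on [4:k]
#6=l depends on [2:m, 5:j]
#7=j depends on [6:l]
#8=m depends on [6:l]
#9=i depends on [7:j]
sources: [0:j]
N(rest) = Σ N(rest − s) over sources s of rest; N(one piece) = 1:
  size 1 → [8]=1  [9]=1
  size 2 → [7,9]=1  [8,9]=2
  size 3 → [7,8,9]=3
  size 4 → [6,7,8,9]=3
  size 5 → [2,6,7,8,9]=3  [5,6,7,8,9]=3
  size 6 → [2,5,6,7,8,9]=6  [4,5,6,7,8,9]=3
  size 7 → [2,4,5,6,7,8,9]=9  [3,4,5,6,7,8,9]=3
  size 8 → [2,3,4,5,6,7,8,9]=12
  first=0(j) contributes 12

12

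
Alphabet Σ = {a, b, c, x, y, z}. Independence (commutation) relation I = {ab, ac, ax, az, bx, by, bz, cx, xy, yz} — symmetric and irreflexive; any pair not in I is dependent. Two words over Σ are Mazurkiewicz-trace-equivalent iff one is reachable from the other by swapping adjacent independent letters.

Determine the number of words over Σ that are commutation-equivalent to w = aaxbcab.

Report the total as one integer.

140

piece 0:a — minimal
piece 1:a rests on {0:a}
piece 2:x — minimal
piece 3:b — minimal
piece 4:c rests on {3:b}
piece 5:a rests on {1:a}
piece 6:b rests on {4:c}
minimal pieces: {0:a, 2:x, 3:b}
ways to finish when only these pieces remain (= sum over removing one remaining piece with nothing left below it):
  1 left: {2}→1  {5}→1  {6}→1
  2 left: {1,5}→1  {2,5}→2  {2,6}→2  {4,6}→1  {5,6}→2
  3 left: {0,1,5}→1  {1,2,5}→3  {1,5,6}→3  {2,4,6}→3  {2,5,6}→6  {3,4,6}→1  {4,5,6}→3
  4 left: {0,1,2,5}→4  {0,1,5,6}→4  {1,2,5,6}→12  {1,4,5,6}→6  {2,3,4,6}→4  {2,4,5,6}→12  {3,4,5,6}→4
  5 left: {0,1,2,5,6}→20  {0,1,4,5,6}→10  {1,2,4,5,6}→30  {1,3,4,5,6}→10  {2,3,4,5,6}→20
  placing 0:a first → 60 extensions
  placing 2:x first → 20 extensions
  placing 3:b first → 60 extensions
total linear extensions = 140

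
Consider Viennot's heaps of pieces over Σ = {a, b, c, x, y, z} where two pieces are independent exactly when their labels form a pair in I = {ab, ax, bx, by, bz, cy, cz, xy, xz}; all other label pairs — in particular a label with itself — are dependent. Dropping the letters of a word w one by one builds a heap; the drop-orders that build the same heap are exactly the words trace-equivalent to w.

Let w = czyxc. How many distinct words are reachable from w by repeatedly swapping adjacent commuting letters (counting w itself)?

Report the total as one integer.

10

drop 0:c onto floor
drop 1:z onto floor
drop 2:y onto {1:z}
drop 3:x onto {0:c}
drop 4:c onto {3:x}
ground layer = {0:c, 1:z}
drop-orders for the pieces not yet dropped (sum over which currently-grounded one goes next):
  1 to go: {2} 1  {4} 1
  2 to go: {1,2} 1  {2,4} 2  {3,4} 1
  3 to go: {0,3,4} 1  {1,2,4} 3  {2,3,4} 3
  if 0:c drops first: 6 orders
  if 1:z drops first: 4 orders
heap linearizations: 10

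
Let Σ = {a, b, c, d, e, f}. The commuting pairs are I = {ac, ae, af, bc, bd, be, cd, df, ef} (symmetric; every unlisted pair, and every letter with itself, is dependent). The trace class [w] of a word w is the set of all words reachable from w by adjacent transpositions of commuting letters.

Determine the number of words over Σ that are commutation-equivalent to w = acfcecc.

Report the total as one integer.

piece 0:a — minimal
piece 1:c — minimal
piece 2:f rests on {1:c}
piece 3:c rests on {2:f}
piece 4:e rests on {3:c}
piece 5:c rests on {4:e}
piece 6:c rests on {5:c}
minimal pieces: {0:a, 1:c}
ways to finish when only these pieces remain (= sum over removing one remaining piece with nothing left below it):
  1 left: {0}→1  {6}→1
  2 left: {0,6}→2  {5,6}→1
  3 left: {0,5,6}→3  {4,5,6}→1
  4 left: {0,4,5,6}→4  {3,4,5,6}→1
  5 left: {0,3,4,5,6}→5  {2,3,4,5,6}→1
  placing 0:a first → 1 extensions
  placing 1:c first → 6 extensions
total linear extensions = 7

7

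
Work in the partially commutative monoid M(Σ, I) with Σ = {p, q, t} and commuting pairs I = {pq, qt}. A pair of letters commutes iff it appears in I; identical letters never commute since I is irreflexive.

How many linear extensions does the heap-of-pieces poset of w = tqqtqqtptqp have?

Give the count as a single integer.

462

#0=t has no predecessor
#1=q has no predecessor
#2=q depends on [1:q]
#3=t depends on [0:t]
#4=q depends on [2:q]
#5=q depends on [4:q]
#6=t depends on [3:t]
#7=p depends on [6:t]
#8=t depends on [7:p]
#9=q depends on [5:q]
#10=p depends on [8:t]
sources: [0:t, 1:q]
N(rest) = Σ N(rest − s) over sources s of rest; N(one piece) = 1:
  size 1 → [9]=1  [10]=1
  size 2 → [5,9]=1  [8,10]=1  [9,10]=2
  size 3 → [4,5,9]=1  [5,9,10]=3  [7,8,10]=1  [8,9,10]=3
  size 4 → [2,4,5,9]=1  [4,5,9,10]=4  [5,8,9,10]=6  [6,7,8,10]=1  [7,8,9,10]=4
  size 5 → [1,2,4,5,9]=1  [2,4,5,9,10]=5  [3,6,7,8,10]=1  [4,5,8,9,10]=10  [5,7,8,9,10]=10  [6,7,8,9,10]=5
  size 6 → [0,3,6,7,8,10]=1  [1,2,4,5,9,10]=6  [2,4,5,8,9,10]=15  [3,6,7,8,9,10]=6  [4,5,7,8,9,10]=20  [5,6,7,8,9,10]=15
  size 7 → [0,3,6,7,8,9,10]=7  [1,2,4,5,8,9,10]=21  [2,4,5,7,8,9,10]=35  [3,5,6,7,8,9,10]=21  [4,5,6,7,8,9,10]=35
  size 8 → [0,3,5,6,7,8,9,10]=28  [1,2,4,5,7,8,9,10]=56  [2,4,5,6,7,8,9,10]=70  [3,4,5,6,7,8,9,10]=56
  size 9 → [0,3,4,5,6,7,8,9,10]=84  [1,2,4,5,6,7,8,9,10]=126  [2,3,4,5,6,7,8,9,10]=126
  first=0(t) contributes 252
  first=1(q) contributes 210
|[w]| = 462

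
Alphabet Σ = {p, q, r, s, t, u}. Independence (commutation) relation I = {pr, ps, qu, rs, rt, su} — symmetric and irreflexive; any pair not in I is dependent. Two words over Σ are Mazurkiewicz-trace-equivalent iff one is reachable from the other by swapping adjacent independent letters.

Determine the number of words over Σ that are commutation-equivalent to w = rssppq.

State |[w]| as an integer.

drop 0:r onto floor
drop 1:s onto floor
drop 2:s onto {1:s}
drop 3:p onto floor
drop 4:p onto {3:p}
drop 5:q onto {0:r, 2:s, 4:p}
ground layer = {0:r, 1:s, 3:p}
drop-orders for the pieces not yet dropped (sum over which currently-grounded one goes next):
  1 to go: {5} 1
  2 to go: {0,5} 1  {2,5} 1  {4,5} 1
  3 to go: {0,2,5} 2  {0,4,5} 2  {1,2,5} 1  {2,4,5} 2  {3,4,5} 1
  4 to go: {0,1,2,5} 3  {0,2,4,5} 6  {0,3,4,5} 3  {1,2,4,5} 3  {2,3,4,5} 3
  if 0:r drops first: 6 orders
  if 1:s drops first: 12 orders
  if 3:p drops first: 12 orders
heap linearizations: 30

30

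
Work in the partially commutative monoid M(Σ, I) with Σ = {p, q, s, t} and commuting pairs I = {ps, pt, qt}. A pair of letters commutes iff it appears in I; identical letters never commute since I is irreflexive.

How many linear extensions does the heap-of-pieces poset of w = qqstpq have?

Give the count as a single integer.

0(q) covers ∅
1(q) covers 0:q
2(s) covers 1:q
3(t) covers 2:s
4(p) covers 1:q
5(q) covers 2:s, 4:p
floor of heap: 0:q
completions by unplaced set U, small U first (add the entries for U minus each lowest piece of U):
  |U|=1: {3}:1  {5}:1
  |U|=2: {3,5}:2  {4,5}:1
  |U|=3: {2,3,5}:2  {3,4,5}:3
  |U|=4: {2,3,4,5}:5
  start at 0(q): 5

5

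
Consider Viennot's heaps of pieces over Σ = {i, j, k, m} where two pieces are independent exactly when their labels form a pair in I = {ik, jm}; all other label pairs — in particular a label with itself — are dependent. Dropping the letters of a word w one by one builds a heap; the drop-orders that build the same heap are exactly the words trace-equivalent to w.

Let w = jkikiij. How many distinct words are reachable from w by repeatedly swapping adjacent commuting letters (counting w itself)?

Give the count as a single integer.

10

0(j) covers ∅
1(k) covers 0:j
2(i) covers 0:j
3(k) covers 1:k
4(i) covers 2:i
5(i) covers 4:i
6(j) covers 3:k, 5:i
floor of heap: 0:j
completions by unplaced set U, small U first (add the entries for U minus each lowest piece of U):
  |U|=1: {6}:1
  |U|=2: {3,6}:1  {5,6}:1
  |U|=3: {1,3,6}:1  {3,5,6}:2  {4,5,6}:1
  |U|=4: {1,3,5,6}:3  {2,4,5,6}:1  {3,4,5,6}:3
  |U|=5: {1,3,4,5,6}:6  {2,3,4,5,6}:4
  start at 0(j): 10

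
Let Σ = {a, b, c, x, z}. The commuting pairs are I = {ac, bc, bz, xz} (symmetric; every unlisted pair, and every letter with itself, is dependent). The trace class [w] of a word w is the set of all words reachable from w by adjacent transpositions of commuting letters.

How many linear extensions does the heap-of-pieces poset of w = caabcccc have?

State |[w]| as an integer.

56

#0=c has no predecessor
#1=a has no predecessor
#2=a depends on [1:a]
#3=b depends on [2:a]
#4=c depends on [0:c]
#5=c depends on [4:c]
#6=c depends on [5:c]
#7=c depends on [6:c]
sources: [0:c, 1:a]
N(rest) = Σ N(rest − s) over sources s of rest; N(one piece) = 1:
  size 1 → [3]=1  [7]=1
  size 2 → [2,3]=1  [3,7]=2  [6,7]=1
  size 3 → [1,2,3]=1  [2,3,7]=3  [3,6,7]=3  [5,6,7]=1
  size 4 → [1,2,3,7]=4  [2,3,6,7]=6  [3,5,6,7]=4  [4,5,6,7]=1
  size 5 → [0,4,5,6,7]=1  [1,2,3,6,7]=10  [2,3,5,6,7]=10  [3,4,5,6,7]=5
  size 6 → [0,3,4,5,6,7]=6  [1,2,3,5,6,7]=20  [2,3,4,5,6,7]=15
  first=0(c) contributes 35
  first=1(a) contributes 21
|[w]| = 56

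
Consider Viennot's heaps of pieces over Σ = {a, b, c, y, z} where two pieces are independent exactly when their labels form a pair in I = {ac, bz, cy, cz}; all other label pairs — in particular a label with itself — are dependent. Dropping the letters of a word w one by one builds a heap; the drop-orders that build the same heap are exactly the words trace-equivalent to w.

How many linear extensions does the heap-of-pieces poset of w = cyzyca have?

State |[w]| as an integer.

piece 0:c — minimal
piece 1:y — minimal
piece 2:z rests on {1:y}
piece 3:y rests on {2:z}
piece 4:c rests on {0:c}
piece 5:a rests on {3:y}
minimal pieces: {0:c, 1:y}
ways to finish when only these pieces remain (= sum over removing one remaining piece with nothing left below it):
  1 left: {4}→1  {5}→1
  2 left: {0,4}→1  {3,5}→1  {4,5}→2
  3 left: {0,4,5}→3  {2,3,5}→1  {3,4,5}→3
  4 left: {0,3,4,5}→6  {1,2,3,5}→1  {2,3,4,5}→4
  placing 0:c first → 5 extensions
  placing 1:y first → 10 extensions
total linear extensions = 15

15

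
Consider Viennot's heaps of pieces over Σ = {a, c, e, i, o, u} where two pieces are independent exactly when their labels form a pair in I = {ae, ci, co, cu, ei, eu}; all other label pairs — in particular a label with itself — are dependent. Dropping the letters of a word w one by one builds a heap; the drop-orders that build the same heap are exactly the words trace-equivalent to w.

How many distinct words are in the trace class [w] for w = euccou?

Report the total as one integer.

0(e) covers ∅
1(u) covers ∅
2(c) covers 0:e
3(c) covers 2:c
4(o) covers 0:e, 1:u
5(u) covers 4:o
floor of heap: 0:e, 1:u
completions by unplaced set U, small U first (add the entries for U minus each lowest piece of U):
  |U|=1: {3}:1  {5}:1
  |U|=2: {2,3}:1  {3,5}:2  {4,5}:1
  |U|=3: {1,4,5}:1  {2,3,5}:3  {3,4,5}:3
  |U|=4: {1,3,4,5}:4  {2,3,4,5}:6
  start at 0(e): 10
  start at 1(u): 6
sum over floor = 16

16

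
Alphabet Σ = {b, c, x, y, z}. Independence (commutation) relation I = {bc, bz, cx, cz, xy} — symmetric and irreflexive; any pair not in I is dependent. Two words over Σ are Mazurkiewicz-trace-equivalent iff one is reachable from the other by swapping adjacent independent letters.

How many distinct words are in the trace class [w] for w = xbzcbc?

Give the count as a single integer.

drop 0:x onto floor
drop 1:b onto {0:x}
drop 2:z onto {0:x}
drop 3:c onto floor
drop 4:b onto {1:b}
drop 5:c onto {3:c}
ground layer = {0:x, 3:c}
drop-orders for the pieces not yet dropped (sum over which currently-grounded one goes next):
  1 to go: {2} 1  {4} 1  {5} 1
  2 to go: {1,4} 1  {2,4} 2  {2,5} 2  {3,5} 1  {4,5} 2
  3 to go: {1,2,4} 3  {1,4,5} 3  {2,3,5} 3  {2,4,5} 6  {3,4,5} 3
  4 to go: {0,1,2,4} 3  {1,2,4,5} 12  {1,3,4,5} 6  {2,3,4,5} 12
  if 0:x drops first: 30 orders
  if 3:c drops first: 15 orders
heap linearizations: 45

45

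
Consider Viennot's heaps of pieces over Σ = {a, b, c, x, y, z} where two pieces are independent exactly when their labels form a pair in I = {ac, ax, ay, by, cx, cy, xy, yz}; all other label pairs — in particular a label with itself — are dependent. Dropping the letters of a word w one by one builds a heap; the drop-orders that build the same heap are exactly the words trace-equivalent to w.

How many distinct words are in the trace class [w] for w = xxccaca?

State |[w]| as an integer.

210

#0=x has no predecessor
#1=x depends on [0:x]
#2=c has no predecessor
#3=c depends on [2:c]
#4=a has no predecessor
#5=c depends on [3:c]
#6=a depends on [4:a]
sources: [0:x, 2:c, 4:a]
N(rest) = Σ N(rest − s) over sources s of rest; N(one piece) = 1:
  size 1 → [1]=1  [5]=1  [6]=1
  size 2 → [0,1]=1  [1,5]=2  [1,6]=2  [3,5]=1  [4,6]=1  [5,6]=2
  size 3 → [0,1,5]=3  [0,1,6]=3  [1,3,5]=3  [1,4,6]=3  [1,5,6]=6  [2,3,5]=1  [3,5,6]=3  [4,5,6]=3
  size 4 → [0,1,3,5]=6  [0,1,4,6]=6  [0,1,5,6]=12  [1,2,3,5]=4  [1,3,5,6]=12  [1,4,5,6]=12  [2,3,5,6]=4  [3,4,5,6]=6
  size 5 → [0,1,2,3,5]=10  [0,1,3,5,6]=30  [0,1,4,5,6]=30  [1,2,3,5,6]=20  [1,3,4,5,6]=30  [2,3,4,5,6]=10
  first=0(x) contributes 60
  first=2(c) contributes 90
  first=4(a) contributes 60
|[w]| = 210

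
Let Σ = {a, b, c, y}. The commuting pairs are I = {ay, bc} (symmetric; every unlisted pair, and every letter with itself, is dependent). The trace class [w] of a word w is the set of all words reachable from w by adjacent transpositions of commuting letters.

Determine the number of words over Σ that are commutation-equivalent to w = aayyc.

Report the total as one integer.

drop 0:a onto floor
drop 1:a onto {0:a}
drop 2:y onto floor
drop 3:y onto {2:y}
drop 4:c onto {1:a, 3:y}
ground layer = {0:a, 2:y}
drop-orders for the pieces not yet dropped (sum over which currently-grounded one goes next):
  1 to go: {4} 1
  2 to go: {1,4} 1  {3,4} 1
  3 to go: {0,1,4} 1  {1,3,4} 2  {2,3,4} 1
  if 0:a drops first: 3 orders
  if 2:y drops first: 3 orders
heap linearizations: 6

6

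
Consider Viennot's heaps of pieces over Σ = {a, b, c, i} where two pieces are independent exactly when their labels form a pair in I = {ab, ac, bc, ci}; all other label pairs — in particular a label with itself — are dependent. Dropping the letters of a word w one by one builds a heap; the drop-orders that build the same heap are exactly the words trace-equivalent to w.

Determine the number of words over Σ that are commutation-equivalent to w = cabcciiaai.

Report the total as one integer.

240

0(c) covers ∅
1(a) covers ∅
2(b) covers ∅
3(c) covers 0:c
4(c) covers 3:c
5(i) covers 1:a, 2:b
6(i) covers 5:i
7(a) covers 6:i
8(a) covers 7:a
9(i) covers 8:a
floor of heap: 0:c, 1:a, 2:b
completions by unplaced set U, small U first (add the entries for U minus each lowest piece of U):
  |U|=1: {4}:1  {9}:1
  |U|=2: {3,4}:1  {4,9}:2  {8,9}:1
  |U|=3: {0,3,4}:1  {3,4,9}:3  {4,8,9}:3  {7,8,9}:1
  |U|=4: {0,3,4,9}:4  {3,4,8,9}:6  {4,7,8,9}:4  {6,7,8,9}:1
  |U|=5: {0,3,4,8,9}:10  {3,4,7,8,9}:10  {4,6,7,8,9}:5  {5,6,7,8,9}:1
  |U|=6: {0,3,4,7,8,9}:20  {1,5,6,7,8,9}:1  {2,5,6,7,8,9}:1  {3,4,6,7,8,9}:15  {4,5,6,7,8,9}:6
  |U|=7: {0,3,4,6,7,8,9}:35  {1,2,5,6,7,8,9}:2  {1,4,5,6,7,8,9}:7  {2,4,5,6,7,8,9}:7  {3,4,5,6,7,8,9}:21
  |U|=8: {0,3,4,5,6,7,8,9}:56  {1,2,4,5,6,7,8,9}:16  {1,3,4,5,6,7,8,9}:28  {2,3,4,5,6,7,8,9}:28
  start at 0(c): 72
  start at 1(a): 84
  start at 2(b): 84
sum over floor = 240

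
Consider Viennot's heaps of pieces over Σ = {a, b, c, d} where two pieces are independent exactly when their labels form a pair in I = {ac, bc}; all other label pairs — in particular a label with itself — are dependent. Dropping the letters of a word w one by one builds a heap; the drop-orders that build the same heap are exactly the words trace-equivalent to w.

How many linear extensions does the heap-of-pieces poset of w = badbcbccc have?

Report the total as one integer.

#0=b has no predecessor
#1=a depends on [0:b]
#2=d depends on [1:a]
#3=b depends on [2:d]
#4=c depends on [2:d]
#5=b depends on [3:b]
#6=c depends on [4:c]
#7=c depends on [6:c]
#8=c depends on [7:c]
sources: [0:b]
N(rest) = Σ N(rest − s) over sources s of rest; N(one piece) = 1:
  size 1 → [5]=1  [8]=1
  size 2 → [3,5]=1  [5,8]=2  [7,8]=1
  size 3 → [3,5,8]=3  [5,7,8]=3  [6,7,8]=1
  size 4 → [3,5,7,8]=6  [4,6,7,8]=1  [5,6,7,8]=4
  size 5 → [3,5,6,7,8]=10  [4,5,6,7,8]=5
  size 6 → [3,4,5,6,7,8]=15
  size 7 → [2,3,4,5,6,7,8]=15
  first=0(b) contributes 15

15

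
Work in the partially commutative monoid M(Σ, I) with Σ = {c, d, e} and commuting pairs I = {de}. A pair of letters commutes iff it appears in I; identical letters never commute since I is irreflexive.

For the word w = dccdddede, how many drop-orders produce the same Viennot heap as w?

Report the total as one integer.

0(d) covers ∅
1(c) covers 0:d
2(c) covers 1:c
3(d) covers 2:c
4(d) covers 3:d
5(d) covers 4:d
6(e) covers 2:c
7(d) covers 5:d
8(e) covers 6:e
floor of heap: 0:d
completions by unplaced set U, small U first (add the entries for U minus each lowest piece of U):
  |U|=1: {7}:1  {8}:1
  |U|=2: {5,7}:1  {6,8}:1  {7,8}:2
  |U|=3: {4,5,7}:1  {5,7,8}:3  {6,7,8}:3
  |U|=4: {3,4,5,7}:1  {4,5,7,8}:4  {5,6,7,8}:6
  |U|=5: {3,4,5,7,8}:5  {4,5,6,7,8}:10
  |U|=6: {3,4,5,6,7,8}:15
  |U|=7: {2,3,4,5,6,7,8}:15
  start at 0(d): 15

15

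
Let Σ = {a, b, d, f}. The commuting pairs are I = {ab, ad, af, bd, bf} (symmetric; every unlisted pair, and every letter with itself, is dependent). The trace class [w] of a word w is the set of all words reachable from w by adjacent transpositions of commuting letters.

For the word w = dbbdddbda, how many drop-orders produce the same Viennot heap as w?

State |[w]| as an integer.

504

#0=d has no predecessor
#1=b has no predecessor
#2=b depends on [1:b]
#3=d depends on [0:d]
#4=d depends on [3:d]
#5=d depends on [4:d]
#6=b depends on [2:b]
#7=d depends on [5:d]
#8=a has no predecessor
sources: [0:d, 1:b, 8:a]
N(rest) = Σ N(rest − s) over sources s of rest; N(one piece) = 1:
  size 1 → [6]=1  [7]=1  [8]=1
  size 2 → [2,6]=1  [5,7]=1  [6,7]=2  [6,8]=2  [7,8]=2
  size 3 → [1,2,6]=1  [2,6,7]=3  [2,6,8]=3  [4,5,7]=1  [5,6,7]=3  [5,7,8]=3  [6,7,8]=6
  size 4 → [1,2,6,7]=4  [1,2,6,8]=4  [2,5,6,7]=6  [2,6,7,8]=12  [3,4,5,7]=1  [4,5,6,7]=4  [4,5,7,8]=4  [5,6,7,8]=12
  size 5 → [0,3,4,5,7]=1  [1,2,5,6,7]=10  [1,2,6,7,8]=20  [2,4,5,6,7]=10  [2,5,6,7,8]=30  [3,4,5,6,7]=5  [3,4,5,7,8]=5  [4,5,6,7,8]=20
  size 6 → [0,3,4,5,6,7]=6  [0,3,4,5,7,8]=6  [1,2,4,5,6,7]=20  [1,2,5,6,7,8]=60  [2,3,4,5,6,7]=15  [2,4,5,6,7,8]=60  [3,4,5,6,7,8]=30
  size 7 → [0,2,3,4,5,6,7]=21  [0,3,4,5,6,7,8]=42  [1,2,3,4,5,6,7]=35  [1,2,4,5,6,7,8]=140  [2,3,4,5,6,7,8]=105
  first=0(d) contributes 280
  first=1(b) contributes 168
  first=8(a) contributes 56
|[w]| = 504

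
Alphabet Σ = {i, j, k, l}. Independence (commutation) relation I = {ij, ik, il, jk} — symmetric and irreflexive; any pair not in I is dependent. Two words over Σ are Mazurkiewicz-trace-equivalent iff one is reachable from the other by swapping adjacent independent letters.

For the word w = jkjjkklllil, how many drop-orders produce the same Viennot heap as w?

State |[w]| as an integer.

0(j) covers ∅
1(k) covers ∅
2(j) covers 0:j
3(j) covers 2:j
4(k) covers 1:k
5(k) covers 4:k
6(l) covers 3:j, 5:k
7(l) covers 6:l
8(l) covers 7:l
9(i) covers ∅
10(l) covers 8:l
floor of heap: 0:j, 1:k, 9:i
completions by unplaced set U, small U first (add the entries for U minus each lowest piece of U):
  |U|=1: {9}:1  {10}:1
  |U|=2: {8,10}:1  {9,10}:2
  |U|=3: {7,8,10}:1  {8,9,10}:3
  |U|=4: {6,7,8,10}:1  {7,8,9,10}:4
  |U|=5: {3,6,7,8,10}:1  {5,6,7,8,10}:1  {6,7,8,9,10}:5
  |U|=6: {2,3,6,7,8,10}:1  {3,5,6,7,8,10}:2  {3,6,7,8,9,10}:6  {4,5,6,7,8,10}:1  {5,6,7,8,9,10}:6
  |U|=7: {0,2,3,6,7,8,10}:1  {1,4,5,6,7,8,10}:1  {2,3,5,6,7,8,10}:3  {2,3,6,7,8,9,10}:7  {3,4,5,6,7,8,10}:3  {3,5,6,7,8,9,10}:14  {4,5,6,7,8,9,10}:7
  |U|=8: {0,2,3,5,6,7,8,10}:4  {0,2,3,6,7,8,9,10}:8  {1,3,4,5,6,7,8,10}:4  {1,4,5,6,7,8,9,10}:8  {2,3,4,5,6,7,8,10}:6  {2,3,5,6,7,8,9,10}:24  {3,4,5,6,7,8,9,10}:24
  |U|=9: {0,2,3,4,5,6,7,8,10}:10  {0,2,3,5,6,7,8,9,10}:36  {1,2,3,4,5,6,7,8,10}:10  {1,3,4,5,6,7,8,9,10}:36  {2,3,4,5,6,7,8,9,10}:54
  start at 0(j): 100
  start at 1(k): 100
  start at 9(i): 20
sum over floor = 220

220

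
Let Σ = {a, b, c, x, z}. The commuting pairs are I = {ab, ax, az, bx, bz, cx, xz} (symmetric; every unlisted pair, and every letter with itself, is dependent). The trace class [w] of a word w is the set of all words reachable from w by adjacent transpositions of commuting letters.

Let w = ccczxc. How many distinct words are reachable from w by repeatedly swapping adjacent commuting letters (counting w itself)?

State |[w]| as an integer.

piece 0:c — minimal
piece 1:c rests on {0:c}
piece 2:c rests on {1:c}
piece 3:z rests on {2:c}
piece 4:x — minimal
piece 5:c rests on {3:z}
minimal pieces: {0:c, 4:x}
ways to finish when only these pieces remain (= sum over removing one remaining piece with nothing left below it):
  1 left: {4}→1  {5}→1
  2 left: {3,5}→1  {4,5}→2
  3 left: {2,3,5}→1  {3,4,5}→3
  4 left: {1,2,3,5}→1  {2,3,4,5}→4
  placing 0:c first → 5 extensions
  placing 4:x first → 1 extensions
total linear extensions = 6

6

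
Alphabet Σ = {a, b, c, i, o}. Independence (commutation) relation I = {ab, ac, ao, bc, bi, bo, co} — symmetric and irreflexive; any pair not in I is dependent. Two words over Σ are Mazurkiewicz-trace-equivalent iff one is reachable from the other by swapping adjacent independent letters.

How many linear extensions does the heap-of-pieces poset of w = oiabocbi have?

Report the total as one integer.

168

drop 0:o onto floor
drop 1:i onto {0:o}
drop 2:a onto {1:i}
drop 3:b onto floor
drop 4:o onto {1:i}
drop 5:c onto {1:i}
drop 6:b onto {3:b}
drop 7:i onto {2:a, 4:o, 5:c}
ground layer = {0:o, 3:b}
drop-orders for the pieces not yet dropped (sum over which currently-grounded one goes next):
  1 to go: {6} 1  {7} 1
  2 to go: {2,7} 1  {3,6} 1  {4,7} 1  {5,7} 1  {6,7} 2
  3 to go: {2,4,7} 2  {2,5,7} 2  {2,6,7} 3  {3,6,7} 3  {4,5,7} 2  {4,6,7} 3  {5,6,7} 3
  4 to go: {2,3,6,7} 6  {2,4,5,7} 6  {2,4,6,7} 8  {2,5,6,7} 8  {3,4,6,7} 6  {3,5,6,7} 6  {4,5,6,7} 8
  5 to go: {1,2,4,5,7} 6  {2,3,4,6,7} 20  {2,3,5,6,7} 20  {2,4,5,6,7} 30  {3,4,5,6,7} 20
  6 to go: {0,1,2,4,5,7} 6  {1,2,4,5,6,7} 36  {2,3,4,5,6,7} 90
  if 0:o drops first: 126 orders
  if 3:b drops first: 42 orders
heap linearizations: 168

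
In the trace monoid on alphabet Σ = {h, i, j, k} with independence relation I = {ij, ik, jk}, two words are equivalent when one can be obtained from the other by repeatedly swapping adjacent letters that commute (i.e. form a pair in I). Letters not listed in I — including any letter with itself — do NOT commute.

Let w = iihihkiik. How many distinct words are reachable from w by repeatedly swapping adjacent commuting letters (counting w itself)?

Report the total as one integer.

6

drop 0:i onto floor
drop 1:i onto {0:i}
drop 2:h onto {1:i}
drop 3:i onto {2:h}
drop 4:h onto {3:i}
drop 5:k onto {4:h}
drop 6:i onto {4:h}
drop 7:i onto {6:i}
drop 8:k onto {5:k}
ground layer = {0:i}
drop-orders for the pieces not yet dropped (sum over which currently-grounded one goes next):
  1 to go: {7} 1  {8} 1
  2 to go: {5,8} 1  {6,7} 1  {7,8} 2
  3 to go: {5,7,8} 3  {6,7,8} 3
  4 to go: {5,6,7,8} 6
  5 to go: {4,5,6,7,8} 6
  6 to go: {3,4,5,6,7,8} 6
  7 to go: {2,3,4,5,6,7,8} 6
  if 0:i drops first: 6 orders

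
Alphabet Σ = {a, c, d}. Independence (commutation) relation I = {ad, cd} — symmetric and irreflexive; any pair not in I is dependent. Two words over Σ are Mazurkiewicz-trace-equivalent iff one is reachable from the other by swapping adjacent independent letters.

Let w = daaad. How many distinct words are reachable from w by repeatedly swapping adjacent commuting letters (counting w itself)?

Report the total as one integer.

0(d) covers ∅
1(a) covers ∅
2(a) covers 1:a
3(a) covers 2:a
4(d) covers 0:d
floor of heap: 0:d, 1:a
completions by unplaced set U, small U first (add the entries for U minus each lowest piece of U):
  |U|=1: {3}:1  {4}:1
  |U|=2: {0,4}:1  {2,3}:1  {3,4}:2
  |U|=3: {0,3,4}:3  {1,2,3}:1  {2,3,4}:3
  start at 0(d): 4
  start at 1(a): 6
sum over floor = 10

10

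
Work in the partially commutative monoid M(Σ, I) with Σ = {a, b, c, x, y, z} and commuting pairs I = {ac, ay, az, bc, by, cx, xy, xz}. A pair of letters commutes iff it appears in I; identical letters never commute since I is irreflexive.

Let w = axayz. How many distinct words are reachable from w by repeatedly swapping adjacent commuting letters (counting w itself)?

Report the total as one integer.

piece 0:a — minimal
piece 1:x rests on {0:a}
piece 2:a rests on {1:x}
piece 3:y — minimal
piece 4:z rests on {3:y}
minimal pieces: {0:a, 3:y}
ways to finish when only these pieces remain (= sum over removing one remaining piece with nothing left below it):
  1 left: {2}→1  {4}→1
  2 left: {1,2}→1  {2,4}→2  {3,4}→1
  3 left: {0,1,2}→1  {1,2,4}→3  {2,3,4}→3
  placing 0:a first → 6 extensions
  placing 3:y first → 4 extensions
total linear extensions = 10

10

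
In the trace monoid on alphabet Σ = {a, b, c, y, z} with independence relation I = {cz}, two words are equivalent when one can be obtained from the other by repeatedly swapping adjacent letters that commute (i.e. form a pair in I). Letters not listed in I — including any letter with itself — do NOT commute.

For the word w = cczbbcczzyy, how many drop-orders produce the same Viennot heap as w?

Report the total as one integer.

piece 0:c — minimal
piece 1:c rests on {0:c}
piece 2:z — minimal
piece 3:b rests on {1:c, 2:z}
piece 4:b rests on {3:b}
piece 5:c rests on {4:b}
piece 6:c rests on {5:c}
piece 7:z rests on {4:b}
piece 8:z rests on {7:z}
piece 9:y rests on {6:c, 8:z}
piece 10:y rests on {9:y}
minimal pieces: {0:c, 2:z}
ways to finish when only these pieces remain (= sum over removing one remaining piece with nothing left below it):
  1 left: {10}→1
  2 left: {9,10}→1
  3 left: {6,9,10}→1  {8,9,10}→1
  4 left: {5,6,9,10}→1  {6,8,9,10}→2  {7,8,9,10}→1
  5 left: {5,6,8,9,10}→3  {6,7,8,9,10}→3
  6 left: {5,6,7,8,9,10}→6
  7 left: {4,5,6,7,8,9,10}→6
  8 left: {3,4,5,6,7,8,9,10}→6
  9 left: {1,3,4,5,6,7,8,9,10}→6  {2,3,4,5,6,7,8,9,10}→6
  placing 0:c first → 12 extensions
  placing 2:z first → 6 extensions
total linear extensions = 18

18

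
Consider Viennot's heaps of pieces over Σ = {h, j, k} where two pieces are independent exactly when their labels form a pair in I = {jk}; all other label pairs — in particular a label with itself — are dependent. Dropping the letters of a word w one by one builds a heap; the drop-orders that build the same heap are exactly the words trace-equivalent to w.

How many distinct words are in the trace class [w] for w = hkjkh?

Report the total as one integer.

3

drop 0:h onto floor
drop 1:k onto {0:h}
drop 2:j onto {0:h}
drop 3:k onto {1:k}
drop 4:h onto {2:j, 3:k}
ground layer = {0:h}
drop-orders for the pieces not yet dropped (sum over which currently-grounded one goes next):
  1 to go: {4} 1
  2 to go: {2,4} 1  {3,4} 1
  3 to go: {1,3,4} 1  {2,3,4} 2
  if 0:h drops first: 3 orders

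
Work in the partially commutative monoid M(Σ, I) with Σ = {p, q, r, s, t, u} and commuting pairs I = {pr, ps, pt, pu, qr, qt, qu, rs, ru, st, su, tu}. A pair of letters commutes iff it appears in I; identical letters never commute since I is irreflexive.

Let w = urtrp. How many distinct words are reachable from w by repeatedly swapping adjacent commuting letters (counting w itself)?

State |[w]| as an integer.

piece 0:u — minimal
piece 1:r — minimal
piece 2:t rests on {1:r}
piece 3:r rests on {2:t}
piece 4:p — minimal
minimal pieces: {0:u, 1:r, 4:p}
ways to finish when only these pieces remain (= sum over removing one remaining piece with nothing left below it):
  1 left: {0}→1  {3}→1  {4}→1
  2 left: {0,3}→2  {0,4}→2  {2,3}→1  {3,4}→2
  3 left: {0,2,3}→3  {0,3,4}→6  {1,2,3}→1  {2,3,4}→3
  placing 0:u first → 4 extensions
  placing 1:r first → 12 extensions
  placing 4:p first → 4 extensions
total linear extensions = 20

20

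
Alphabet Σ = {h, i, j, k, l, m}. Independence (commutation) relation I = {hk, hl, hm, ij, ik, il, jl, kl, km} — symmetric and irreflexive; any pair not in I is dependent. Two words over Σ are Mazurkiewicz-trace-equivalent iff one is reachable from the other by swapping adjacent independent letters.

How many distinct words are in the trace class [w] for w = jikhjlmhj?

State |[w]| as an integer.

#0=j has no predecessor
#1=i has no predecessor
#2=k depends on [0:j]
#3=h depends on [0:j, 1:i]
#4=j depends on [2:k, 3:h]
#5=l has no predecessor
#6=m depends on [4:j, 5:l]
#7=h depends on [4:j]
#8=j depends on [6:m, 7:h]
sources: [0:j, 1:i, 5:l]
N(rest) = Σ N(rest − s) over sources s of rest; N(one piece) = 1:
  size 1 → [8]=1
  size 2 → [6,8]=1  [7,8]=1
  size 3 → [5,6,8]=1  [6,7,8]=2
  size 4 → [4,6,7,8]=2  [5,6,7,8]=3
  size 5 → [2,4,6,7,8]=2  [3,4,6,7,8]=2  [4,5,6,7,8]=5
  size 6 → [1,3,4,6,7,8]=2  [2,3,4,6,7,8]=4  [2,4,5,6,7,8]=7  [3,4,5,6,7,8]=7
  size 7 → [0,2,3,4,6,7,8]=4  [1,2,3,4,6,7,8]=6  [1,3,4,5,6,7,8]=9  [2,3,4,5,6,7,8]=18
  first=0(j) contributes 33
  first=1(i) contributes 22
  first=5(l) contributes 10
|[w]| = 65

65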